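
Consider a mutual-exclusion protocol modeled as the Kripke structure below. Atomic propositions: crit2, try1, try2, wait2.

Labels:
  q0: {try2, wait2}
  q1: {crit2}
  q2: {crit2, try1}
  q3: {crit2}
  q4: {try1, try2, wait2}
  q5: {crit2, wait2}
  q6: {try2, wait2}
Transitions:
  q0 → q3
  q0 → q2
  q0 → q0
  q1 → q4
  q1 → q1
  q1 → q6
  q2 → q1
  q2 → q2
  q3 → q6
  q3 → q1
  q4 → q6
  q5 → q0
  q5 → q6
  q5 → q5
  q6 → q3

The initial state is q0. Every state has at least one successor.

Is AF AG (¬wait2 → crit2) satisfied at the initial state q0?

Satisfied

States satisfying AG (¬wait2 → crit2): {q0, q1, q2, q3, q4, q5, q6}.
States satisfying AF AG (¬wait2 → crit2): {q0, q1, q2, q3, q4, q5, q6}.
q0 ∈ Sat(AF AG (¬wait2 → crit2)).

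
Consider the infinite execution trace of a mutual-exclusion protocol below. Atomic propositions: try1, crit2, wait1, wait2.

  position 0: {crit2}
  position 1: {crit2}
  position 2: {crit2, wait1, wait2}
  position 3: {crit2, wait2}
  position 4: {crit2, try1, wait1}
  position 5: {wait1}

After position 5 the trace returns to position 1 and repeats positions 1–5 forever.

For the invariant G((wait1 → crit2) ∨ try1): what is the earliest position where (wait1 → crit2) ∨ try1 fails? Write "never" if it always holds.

Check (wait1 → crit2) ∨ try1 at each position in order: 0 ✓, 1 ✓, 2 ✓, 3 ✓, 4 ✓.
At position 5 the labels are {wait1}, so (wait1 → crit2) ∨ try1 is false there. This is the first violation.

5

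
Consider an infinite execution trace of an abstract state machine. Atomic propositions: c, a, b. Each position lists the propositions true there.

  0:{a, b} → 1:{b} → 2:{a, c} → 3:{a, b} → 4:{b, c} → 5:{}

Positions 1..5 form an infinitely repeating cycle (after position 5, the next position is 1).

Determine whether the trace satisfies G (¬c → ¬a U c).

¬c → ¬a U c must hold at every position from 0 onward. It fails at position 0, so G (¬c → ¬a U c) is false.
Positions where ¬c holds: 0, 1, 3, 5.
Check ¬a U c at each: 0→fails, 1→ok, 3→fails, 5→ok.

Does not hold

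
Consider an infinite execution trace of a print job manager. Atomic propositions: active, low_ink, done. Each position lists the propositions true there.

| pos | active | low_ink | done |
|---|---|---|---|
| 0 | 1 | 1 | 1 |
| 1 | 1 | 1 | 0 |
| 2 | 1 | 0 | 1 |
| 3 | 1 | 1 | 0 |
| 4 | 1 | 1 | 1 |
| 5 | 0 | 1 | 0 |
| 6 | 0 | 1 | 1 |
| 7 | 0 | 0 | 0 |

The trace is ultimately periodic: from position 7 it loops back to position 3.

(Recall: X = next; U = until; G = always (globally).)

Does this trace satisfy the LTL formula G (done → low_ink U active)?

done → low_ink U active must hold at every position from 0 onward. It fails at position 6, so G (done → low_ink U active) is false.
Positions where done holds: 0, 2, 4, 6.
Check low_ink U active at each: 0→ok, 2→ok, 4→ok, 6→fails.

No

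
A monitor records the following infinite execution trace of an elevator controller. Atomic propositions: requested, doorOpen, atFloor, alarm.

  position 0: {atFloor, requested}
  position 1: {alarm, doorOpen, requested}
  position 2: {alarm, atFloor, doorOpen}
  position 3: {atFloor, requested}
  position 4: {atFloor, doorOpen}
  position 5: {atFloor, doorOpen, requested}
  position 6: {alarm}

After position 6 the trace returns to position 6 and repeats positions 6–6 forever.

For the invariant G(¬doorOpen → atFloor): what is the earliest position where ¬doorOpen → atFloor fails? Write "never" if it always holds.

Check ¬doorOpen → atFloor at each position in order: 0 ✓, 1 ✓, 2 ✓, 3 ✓, 4 ✓, 5 ✓.
At position 6 the labels are {alarm}, so ¬doorOpen → atFloor is false there. This is the first violation.

6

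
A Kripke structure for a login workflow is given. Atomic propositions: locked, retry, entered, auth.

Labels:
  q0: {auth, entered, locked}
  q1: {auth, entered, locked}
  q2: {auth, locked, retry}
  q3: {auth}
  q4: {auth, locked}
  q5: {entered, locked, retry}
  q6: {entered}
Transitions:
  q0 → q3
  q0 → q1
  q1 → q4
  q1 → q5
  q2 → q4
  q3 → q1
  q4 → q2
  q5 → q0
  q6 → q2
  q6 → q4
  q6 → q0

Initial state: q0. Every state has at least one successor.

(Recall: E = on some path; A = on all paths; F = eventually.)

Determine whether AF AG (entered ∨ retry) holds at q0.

States satisfying AG (entered ∨ retry): ∅.
States satisfying AF AG (entered ∨ retry): ∅.
There is a path from q0 along which AG (entered ∨ retry) never holds.
q0 ∉ Sat(AF AG (entered ∨ retry)).

Does not hold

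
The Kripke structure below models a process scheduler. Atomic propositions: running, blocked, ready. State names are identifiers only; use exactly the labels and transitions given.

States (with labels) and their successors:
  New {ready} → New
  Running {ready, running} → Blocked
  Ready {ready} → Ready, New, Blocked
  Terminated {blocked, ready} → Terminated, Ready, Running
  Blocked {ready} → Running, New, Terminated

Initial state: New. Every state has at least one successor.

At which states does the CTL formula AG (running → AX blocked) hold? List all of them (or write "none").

States satisfying running → AX blocked: {New, Ready, Terminated, Blocked}.
States satisfying AG (running → AX blocked): {New}.

{New}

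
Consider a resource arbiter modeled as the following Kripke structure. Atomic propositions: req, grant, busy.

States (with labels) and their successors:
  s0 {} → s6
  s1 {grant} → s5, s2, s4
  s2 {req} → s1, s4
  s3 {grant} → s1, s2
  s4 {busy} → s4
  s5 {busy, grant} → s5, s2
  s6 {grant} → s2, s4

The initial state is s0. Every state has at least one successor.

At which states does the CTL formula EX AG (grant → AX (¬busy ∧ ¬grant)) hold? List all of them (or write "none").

States satisfying AG (grant → AX (¬busy ∧ ¬grant)): {s4}.
States satisfying EX AG (grant → AX (¬busy ∧ ¬grant)): {s1, s2, s4, s6}.

{s1, s2, s4, s6}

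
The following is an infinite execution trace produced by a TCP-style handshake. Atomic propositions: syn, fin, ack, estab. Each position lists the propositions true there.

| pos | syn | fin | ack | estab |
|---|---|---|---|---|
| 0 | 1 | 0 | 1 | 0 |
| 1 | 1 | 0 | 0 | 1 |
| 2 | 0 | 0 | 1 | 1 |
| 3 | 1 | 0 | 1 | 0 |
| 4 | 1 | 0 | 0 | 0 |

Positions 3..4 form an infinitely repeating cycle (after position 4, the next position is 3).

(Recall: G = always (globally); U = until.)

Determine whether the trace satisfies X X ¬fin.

Holds

The position after 0 is 1; X ¬fin is true there.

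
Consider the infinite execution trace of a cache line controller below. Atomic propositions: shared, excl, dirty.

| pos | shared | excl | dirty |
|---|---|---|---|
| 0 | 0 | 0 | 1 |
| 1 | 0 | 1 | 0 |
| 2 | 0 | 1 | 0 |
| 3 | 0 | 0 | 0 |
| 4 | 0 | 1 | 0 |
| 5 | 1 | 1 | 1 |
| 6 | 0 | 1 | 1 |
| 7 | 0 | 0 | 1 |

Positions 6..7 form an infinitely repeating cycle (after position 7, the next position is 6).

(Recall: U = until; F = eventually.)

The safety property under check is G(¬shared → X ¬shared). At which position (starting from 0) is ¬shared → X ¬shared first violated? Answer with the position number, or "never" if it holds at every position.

Check ¬shared → X ¬shared at each position in order: 0 ✓, 1 ✓, 2 ✓, 3 ✓.
At position 4 the labels are {excl} and the next position 5 has {dirty, excl, shared}, so ¬shared → X ¬shared is false there. This is the first violation.

4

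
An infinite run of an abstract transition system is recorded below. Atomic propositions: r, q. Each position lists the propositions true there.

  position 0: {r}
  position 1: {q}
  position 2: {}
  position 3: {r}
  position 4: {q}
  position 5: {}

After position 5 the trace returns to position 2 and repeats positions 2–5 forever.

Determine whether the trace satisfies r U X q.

Walking from position 0: X q first holds at position 0, and r holds at every earlier position along the way, so r U X q holds.

Yes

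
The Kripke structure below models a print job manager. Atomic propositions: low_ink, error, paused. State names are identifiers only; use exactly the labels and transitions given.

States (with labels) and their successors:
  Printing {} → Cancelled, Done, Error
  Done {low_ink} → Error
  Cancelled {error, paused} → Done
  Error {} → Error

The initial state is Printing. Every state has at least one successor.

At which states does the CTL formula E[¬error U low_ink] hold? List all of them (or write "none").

{Printing, Done}

States satisfying ¬error: {Printing, Done, Error}.
States satisfying low_ink: {Done}.
States satisfying E[¬error U low_ink]: {Printing, Done}.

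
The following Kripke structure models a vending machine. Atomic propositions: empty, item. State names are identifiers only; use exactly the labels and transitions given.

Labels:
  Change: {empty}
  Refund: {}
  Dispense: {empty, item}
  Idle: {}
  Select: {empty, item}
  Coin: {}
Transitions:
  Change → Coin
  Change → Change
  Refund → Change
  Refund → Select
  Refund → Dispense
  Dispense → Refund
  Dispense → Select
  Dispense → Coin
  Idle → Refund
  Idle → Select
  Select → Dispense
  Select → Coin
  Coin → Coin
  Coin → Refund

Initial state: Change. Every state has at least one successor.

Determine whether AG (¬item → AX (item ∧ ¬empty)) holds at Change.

No

States satisfying ¬item → AX (item ∧ ¬empty): {Dispense, Select}.
States satisfying AG (¬item → AX (item ∧ ¬empty)): ∅.
Change is reachable from Change and violates ¬item → AX (item ∧ ¬empty), so AG fails at Change.
Change ∉ Sat(AG (¬item → AX (item ∧ ¬empty))).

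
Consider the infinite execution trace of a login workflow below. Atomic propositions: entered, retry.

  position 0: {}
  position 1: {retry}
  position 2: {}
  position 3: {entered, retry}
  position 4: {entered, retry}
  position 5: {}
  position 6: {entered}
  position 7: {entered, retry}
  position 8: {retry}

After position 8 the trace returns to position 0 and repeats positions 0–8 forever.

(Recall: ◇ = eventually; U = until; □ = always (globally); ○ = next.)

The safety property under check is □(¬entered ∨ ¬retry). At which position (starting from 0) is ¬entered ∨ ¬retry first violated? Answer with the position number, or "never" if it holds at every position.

Check ¬entered ∨ ¬retry at each position in order: 0 ✓, 1 ✓, 2 ✓.
At position 3 the labels are {entered, retry}, so ¬entered ∨ ¬retry is false there. This is the first violation.

3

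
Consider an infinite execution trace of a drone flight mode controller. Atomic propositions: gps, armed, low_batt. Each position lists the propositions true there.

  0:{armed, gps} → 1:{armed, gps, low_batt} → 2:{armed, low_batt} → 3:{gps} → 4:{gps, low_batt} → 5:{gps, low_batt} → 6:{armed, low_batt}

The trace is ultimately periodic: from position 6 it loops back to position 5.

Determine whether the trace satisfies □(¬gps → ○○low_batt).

¬gps → ○○low_batt holds at every position 0..6, and those are all positions ever visited, so □(¬gps → ○○low_batt) holds.
Positions where ¬gps holds: 2, 6.
Check ○○low_batt at each: 2→ok, 6→ok.

Holds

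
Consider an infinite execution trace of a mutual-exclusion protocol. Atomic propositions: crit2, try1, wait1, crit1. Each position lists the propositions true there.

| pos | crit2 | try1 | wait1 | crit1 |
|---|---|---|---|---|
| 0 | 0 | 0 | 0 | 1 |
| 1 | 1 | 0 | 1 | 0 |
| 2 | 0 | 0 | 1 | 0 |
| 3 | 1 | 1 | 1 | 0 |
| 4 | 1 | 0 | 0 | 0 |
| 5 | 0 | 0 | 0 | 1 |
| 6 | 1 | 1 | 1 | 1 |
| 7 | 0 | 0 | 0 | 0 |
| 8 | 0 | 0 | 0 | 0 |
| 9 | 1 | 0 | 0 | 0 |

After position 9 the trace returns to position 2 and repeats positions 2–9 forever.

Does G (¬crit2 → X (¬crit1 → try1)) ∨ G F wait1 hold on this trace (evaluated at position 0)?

Satisfied

¬crit2 → X (¬crit1 → try1) must hold at every position from 0 onward. It fails at position 0, so G (¬crit2 → X (¬crit1 → try1)) is false.
Positions where ¬crit2 holds: 0, 2, 5, 7, 8.
Check X (¬crit1 → try1) at each: 0→fails, 2→ok, 5→ok, 7→fails, 8→fails.
F wait1 holds at every position 0..9, and those are all positions ever visited, so G F wait1 holds.
At position 0: G (¬crit2 → X (¬crit1 → try1)) is false; G F wait1 is true; so G (¬crit2 → X (¬crit1 → try1)) ∨ G F wait1 is true.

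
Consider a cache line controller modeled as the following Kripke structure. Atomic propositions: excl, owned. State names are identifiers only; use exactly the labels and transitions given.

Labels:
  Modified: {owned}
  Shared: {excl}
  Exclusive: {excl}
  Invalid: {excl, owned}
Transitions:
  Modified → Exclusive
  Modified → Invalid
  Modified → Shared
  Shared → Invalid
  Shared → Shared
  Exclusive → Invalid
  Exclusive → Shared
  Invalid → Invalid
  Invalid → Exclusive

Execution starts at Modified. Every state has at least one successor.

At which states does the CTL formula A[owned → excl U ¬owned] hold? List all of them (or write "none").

{Shared, Exclusive}

States satisfying owned → excl: {Shared, Exclusive, Invalid}.
States satisfying ¬owned: {Shared, Exclusive}.
States satisfying A[owned → excl U ¬owned]: {Shared, Exclusive}.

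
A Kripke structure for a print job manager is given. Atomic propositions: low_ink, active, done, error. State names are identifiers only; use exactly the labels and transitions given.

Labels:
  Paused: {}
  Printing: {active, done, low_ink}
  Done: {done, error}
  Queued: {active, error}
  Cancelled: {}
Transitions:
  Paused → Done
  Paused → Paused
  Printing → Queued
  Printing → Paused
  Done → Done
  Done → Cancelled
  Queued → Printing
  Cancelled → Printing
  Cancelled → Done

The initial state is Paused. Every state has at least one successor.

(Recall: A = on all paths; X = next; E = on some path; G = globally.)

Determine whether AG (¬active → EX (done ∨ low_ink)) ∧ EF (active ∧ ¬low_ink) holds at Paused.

States satisfying ¬active → EX (done ∨ low_ink): {Paused, Printing, Done, Queued, Cancelled}.
States satisfying AG (¬active → EX (done ∨ low_ink)): {Paused, Printing, Done, Queued, Cancelled}.
States satisfying active ∧ ¬low_ink: {Queued}.
States satisfying EF (active ∧ ¬low_ink): {Paused, Printing, Done, Queued, Cancelled}.
States satisfying AG (¬active → EX (done ∨ low_ink)) ∧ EF (active ∧ ¬low_ink): {Paused, Printing, Done, Queued, Cancelled}.
Paused ∈ Sat(AG (¬active → EX (done ∨ low_ink)) ∧ EF (active ∧ ¬low_ink)).

Satisfied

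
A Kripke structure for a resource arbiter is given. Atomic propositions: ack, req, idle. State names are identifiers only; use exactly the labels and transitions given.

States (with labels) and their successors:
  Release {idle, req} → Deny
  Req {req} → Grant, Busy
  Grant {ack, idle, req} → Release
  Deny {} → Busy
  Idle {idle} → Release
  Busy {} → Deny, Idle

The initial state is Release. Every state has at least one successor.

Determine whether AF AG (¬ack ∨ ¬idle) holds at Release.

Yes

States satisfying AG (¬ack ∨ ¬idle): {Release, Deny, Idle, Busy}.
States satisfying AF AG (¬ack ∨ ¬idle): {Release, Req, Grant, Deny, Idle, Busy}.
Release ∈ Sat(AF AG (¬ack ∨ ¬idle)).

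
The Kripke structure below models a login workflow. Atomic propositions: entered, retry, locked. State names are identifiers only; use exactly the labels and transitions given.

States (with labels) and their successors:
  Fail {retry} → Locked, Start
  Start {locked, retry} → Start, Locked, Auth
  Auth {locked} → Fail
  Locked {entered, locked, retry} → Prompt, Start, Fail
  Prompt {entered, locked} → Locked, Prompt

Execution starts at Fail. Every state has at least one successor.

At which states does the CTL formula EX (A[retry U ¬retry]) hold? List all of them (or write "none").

{Start, Locked, Prompt}

States satisfying A[retry U ¬retry]: {Auth, Prompt}.
States satisfying EX (A[retry U ¬retry]): {Start, Locked, Prompt}.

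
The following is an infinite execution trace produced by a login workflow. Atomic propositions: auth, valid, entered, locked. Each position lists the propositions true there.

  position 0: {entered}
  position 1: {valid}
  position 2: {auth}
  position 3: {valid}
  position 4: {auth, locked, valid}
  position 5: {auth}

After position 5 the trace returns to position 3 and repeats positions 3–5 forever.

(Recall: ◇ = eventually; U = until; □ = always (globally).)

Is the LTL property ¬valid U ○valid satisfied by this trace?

Walking from position 0: ○valid first holds at position 0, and ¬valid holds at every earlier position along the way, so ¬valid U ○valid holds.

Satisfied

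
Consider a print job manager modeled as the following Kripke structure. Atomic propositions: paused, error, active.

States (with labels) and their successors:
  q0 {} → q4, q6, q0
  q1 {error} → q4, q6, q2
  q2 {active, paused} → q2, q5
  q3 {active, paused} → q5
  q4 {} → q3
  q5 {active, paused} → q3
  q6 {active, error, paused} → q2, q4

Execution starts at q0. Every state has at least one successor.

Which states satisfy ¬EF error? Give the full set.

States satisfying error: {q1, q6}.
States satisfying EF error: {q0, q1, q6}.
States satisfying ¬EF error: {q2, q3, q4, q5}.

{q2, q3, q4, q5}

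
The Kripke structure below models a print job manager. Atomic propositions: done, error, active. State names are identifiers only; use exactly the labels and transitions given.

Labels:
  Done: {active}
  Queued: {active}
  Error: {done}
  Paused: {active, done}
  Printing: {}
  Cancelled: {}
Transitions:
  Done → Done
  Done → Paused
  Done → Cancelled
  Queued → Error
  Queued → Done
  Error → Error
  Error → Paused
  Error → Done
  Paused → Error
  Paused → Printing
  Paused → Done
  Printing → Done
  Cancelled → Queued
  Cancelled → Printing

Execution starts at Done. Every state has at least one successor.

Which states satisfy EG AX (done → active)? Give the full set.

{Done, Printing, Cancelled}

States satisfying AX (done → active): {Done, Printing, Cancelled}.
States satisfying EG AX (done → active): {Done, Printing, Cancelled}.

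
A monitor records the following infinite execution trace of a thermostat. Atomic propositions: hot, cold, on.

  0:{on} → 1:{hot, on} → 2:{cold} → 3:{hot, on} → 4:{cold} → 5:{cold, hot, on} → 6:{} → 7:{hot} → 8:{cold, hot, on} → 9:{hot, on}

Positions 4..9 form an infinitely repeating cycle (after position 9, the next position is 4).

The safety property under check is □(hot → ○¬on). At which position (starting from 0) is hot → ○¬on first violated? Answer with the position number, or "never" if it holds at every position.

Check hot → ○¬on at each position in order: 0 ✓, 1 ✓, 2 ✓, 3 ✓, 4 ✓, 5 ✓, 6 ✓.
At position 7 the labels are {hot} and the next position 8 has {cold, hot, on}, so hot → ○¬on is false there. This is the first violation.

7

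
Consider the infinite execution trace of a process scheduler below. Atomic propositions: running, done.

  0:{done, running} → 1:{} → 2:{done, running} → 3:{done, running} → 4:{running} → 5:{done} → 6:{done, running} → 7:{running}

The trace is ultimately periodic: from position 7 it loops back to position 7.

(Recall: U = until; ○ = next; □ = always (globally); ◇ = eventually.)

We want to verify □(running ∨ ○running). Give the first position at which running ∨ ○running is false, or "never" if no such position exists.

never

running ∨ ○running holds at every position 0..7, and those are all the positions the trace ever visits, so the invariant □(running ∨ ○running) is never violated.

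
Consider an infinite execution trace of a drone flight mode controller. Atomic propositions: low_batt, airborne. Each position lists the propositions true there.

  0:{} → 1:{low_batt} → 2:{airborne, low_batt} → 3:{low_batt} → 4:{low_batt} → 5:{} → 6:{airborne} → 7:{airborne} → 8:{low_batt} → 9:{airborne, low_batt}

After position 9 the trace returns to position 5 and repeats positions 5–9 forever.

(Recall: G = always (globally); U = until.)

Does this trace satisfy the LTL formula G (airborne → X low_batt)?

airborne → X low_batt must hold at every position from 0 onward. It fails at position 6, so G (airborne → X low_batt) is false.
Positions where airborne holds: 2, 6, 7, 9.
Check X low_batt at each: 2→ok, 6→fails, 7→ok, 9→fails.

No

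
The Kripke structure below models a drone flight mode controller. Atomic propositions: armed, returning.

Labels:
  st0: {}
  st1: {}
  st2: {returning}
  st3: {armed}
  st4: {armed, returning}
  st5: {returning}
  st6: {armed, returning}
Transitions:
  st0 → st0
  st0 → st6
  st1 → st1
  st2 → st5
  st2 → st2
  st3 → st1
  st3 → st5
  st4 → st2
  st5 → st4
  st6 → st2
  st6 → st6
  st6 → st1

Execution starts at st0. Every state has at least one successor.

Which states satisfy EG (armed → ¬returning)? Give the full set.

States satisfying armed → ¬returning: {st0, st1, st2, st3, st5}.
States satisfying EG (armed → ¬returning): {st0, st1, st2, st3}.

{st0, st1, st2, st3}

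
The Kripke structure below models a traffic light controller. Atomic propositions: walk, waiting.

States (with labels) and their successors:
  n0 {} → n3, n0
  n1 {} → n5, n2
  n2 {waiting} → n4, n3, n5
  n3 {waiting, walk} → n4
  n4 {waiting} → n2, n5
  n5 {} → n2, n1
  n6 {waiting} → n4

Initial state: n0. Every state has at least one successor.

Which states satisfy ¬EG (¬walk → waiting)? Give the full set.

States satisfying ¬walk → waiting: {n2, n3, n4, n6}.
States satisfying EG (¬walk → waiting): {n2, n3, n4, n6}.
States satisfying ¬EG (¬walk → waiting): {n0, n1, n5}.

{n0, n1, n5}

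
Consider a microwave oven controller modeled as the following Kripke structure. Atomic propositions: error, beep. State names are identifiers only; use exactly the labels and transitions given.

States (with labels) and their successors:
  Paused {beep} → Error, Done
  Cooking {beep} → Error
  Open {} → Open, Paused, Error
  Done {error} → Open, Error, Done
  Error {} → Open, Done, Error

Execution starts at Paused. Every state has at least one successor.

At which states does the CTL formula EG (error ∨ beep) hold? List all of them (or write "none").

{Paused, Done}

States satisfying error ∨ beep: {Paused, Cooking, Done}.
States satisfying EG (error ∨ beep): {Paused, Done}.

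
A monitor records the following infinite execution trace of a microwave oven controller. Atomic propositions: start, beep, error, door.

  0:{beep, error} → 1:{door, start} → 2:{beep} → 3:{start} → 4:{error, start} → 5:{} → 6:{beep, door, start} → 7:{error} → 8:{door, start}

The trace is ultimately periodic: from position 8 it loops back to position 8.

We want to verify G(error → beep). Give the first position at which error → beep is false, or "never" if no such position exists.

4

Check error → beep at each position in order: 0 ✓, 1 ✓, 2 ✓, 3 ✓.
At position 4 the labels are {error, start}, so error → beep is false there. This is the first violation.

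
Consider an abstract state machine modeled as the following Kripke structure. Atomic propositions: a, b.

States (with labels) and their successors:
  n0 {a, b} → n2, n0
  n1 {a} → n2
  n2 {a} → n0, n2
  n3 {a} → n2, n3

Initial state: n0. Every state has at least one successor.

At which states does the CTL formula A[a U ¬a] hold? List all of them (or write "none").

none

States satisfying a: {n0, n1, n2, n3}.
States satisfying ¬a: ∅.
States satisfying A[a U ¬a]: ∅.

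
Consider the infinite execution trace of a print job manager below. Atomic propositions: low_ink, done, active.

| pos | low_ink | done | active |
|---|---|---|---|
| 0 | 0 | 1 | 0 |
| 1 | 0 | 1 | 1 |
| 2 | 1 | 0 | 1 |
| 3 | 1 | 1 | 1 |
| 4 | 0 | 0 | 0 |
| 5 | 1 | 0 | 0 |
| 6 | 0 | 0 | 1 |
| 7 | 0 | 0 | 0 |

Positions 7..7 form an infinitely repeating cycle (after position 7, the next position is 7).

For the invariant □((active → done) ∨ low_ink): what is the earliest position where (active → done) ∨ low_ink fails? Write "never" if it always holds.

Check (active → done) ∨ low_ink at each position in order: 0 ✓, 1 ✓, 2 ✓, 3 ✓, 4 ✓, 5 ✓.
At position 6 the labels are {active}, so (active → done) ∨ low_ink is false there. This is the first violation.

6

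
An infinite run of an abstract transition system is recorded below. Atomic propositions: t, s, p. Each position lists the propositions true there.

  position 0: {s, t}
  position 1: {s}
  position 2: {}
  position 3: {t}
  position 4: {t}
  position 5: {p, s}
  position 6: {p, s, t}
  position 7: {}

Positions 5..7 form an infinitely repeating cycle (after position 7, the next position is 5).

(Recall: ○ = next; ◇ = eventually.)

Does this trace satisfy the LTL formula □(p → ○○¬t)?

p → ○○¬t holds at every position 0..7, and those are all positions ever visited, so □(p → ○○¬t) holds.
Positions where p holds: 5, 6.
Check ○○¬t at each: 5→ok, 6→ok.

Holds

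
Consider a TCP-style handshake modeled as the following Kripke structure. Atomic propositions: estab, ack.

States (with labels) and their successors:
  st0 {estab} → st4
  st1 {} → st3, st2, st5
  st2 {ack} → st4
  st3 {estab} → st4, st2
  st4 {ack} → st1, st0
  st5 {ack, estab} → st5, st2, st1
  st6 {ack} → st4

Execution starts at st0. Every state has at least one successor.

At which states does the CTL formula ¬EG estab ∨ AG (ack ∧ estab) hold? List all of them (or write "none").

States satisfying estab: {st0, st3, st5}.
States satisfying EG estab: {st5}.
States satisfying ¬EG estab: {st0, st1, st2, st3, st4, st6}.
States satisfying ack ∧ estab: {st5}.
States satisfying AG (ack ∧ estab): ∅.
States satisfying ¬EG estab ∨ AG (ack ∧ estab): {st0, st1, st2, st3, st4, st6}.

{st0, st1, st2, st3, st4, st6}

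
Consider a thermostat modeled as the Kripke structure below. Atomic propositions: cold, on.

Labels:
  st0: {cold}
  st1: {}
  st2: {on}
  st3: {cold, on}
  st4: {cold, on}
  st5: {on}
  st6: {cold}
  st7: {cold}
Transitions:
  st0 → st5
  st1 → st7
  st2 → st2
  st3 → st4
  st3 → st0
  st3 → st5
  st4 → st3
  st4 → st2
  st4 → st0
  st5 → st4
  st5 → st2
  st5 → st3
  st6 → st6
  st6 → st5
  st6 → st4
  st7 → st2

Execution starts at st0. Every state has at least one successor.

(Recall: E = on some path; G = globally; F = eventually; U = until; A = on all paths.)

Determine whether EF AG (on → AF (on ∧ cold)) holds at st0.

Violated

States satisfying AG (on → AF (on ∧ cold)): ∅.
States satisfying EF AG (on → AF (on ∧ cold)): ∅.
No suitable path/successor from st0 witnesses the formula.
st0 ∉ Sat(EF AG (on → AF (on ∧ cold))).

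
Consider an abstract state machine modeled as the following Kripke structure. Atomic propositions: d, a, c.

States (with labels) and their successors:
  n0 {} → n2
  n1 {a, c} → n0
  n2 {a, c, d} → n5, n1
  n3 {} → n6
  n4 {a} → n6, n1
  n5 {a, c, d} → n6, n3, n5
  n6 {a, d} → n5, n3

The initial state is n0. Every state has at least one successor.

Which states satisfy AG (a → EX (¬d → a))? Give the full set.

{n3, n5, n6}

States satisfying a → EX (¬d → a): {n0, n2, n3, n4, n5, n6}.
States satisfying AG (a → EX (¬d → a)): {n3, n5, n6}.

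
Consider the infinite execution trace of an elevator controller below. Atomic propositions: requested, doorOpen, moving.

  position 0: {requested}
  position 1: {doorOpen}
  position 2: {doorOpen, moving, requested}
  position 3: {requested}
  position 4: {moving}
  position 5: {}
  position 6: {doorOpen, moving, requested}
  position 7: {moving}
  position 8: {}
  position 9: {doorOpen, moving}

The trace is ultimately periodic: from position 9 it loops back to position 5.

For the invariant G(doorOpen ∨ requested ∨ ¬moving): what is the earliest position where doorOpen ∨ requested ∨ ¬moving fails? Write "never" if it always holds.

4

Check doorOpen ∨ requested ∨ ¬moving at each position in order: 0 ✓, 1 ✓, 2 ✓, 3 ✓.
At position 4 the labels are {moving}, so doorOpen ∨ requested ∨ ¬moving is false there. This is the first violation.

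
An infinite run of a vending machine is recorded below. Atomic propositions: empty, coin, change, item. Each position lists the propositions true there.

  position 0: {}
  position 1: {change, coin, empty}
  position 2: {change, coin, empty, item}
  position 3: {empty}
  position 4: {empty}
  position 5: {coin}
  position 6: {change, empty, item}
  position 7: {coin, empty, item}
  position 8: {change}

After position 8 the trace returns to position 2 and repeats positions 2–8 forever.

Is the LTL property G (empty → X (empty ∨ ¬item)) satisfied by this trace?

Holds

empty → X (empty ∨ ¬item) holds at every position 0..8, and those are all positions ever visited, so G (empty → X (empty ∨ ¬item)) holds.
Positions where empty holds: 1, 2, 3, 4, 6, 7.
Check X (empty ∨ ¬item) at each: 1→ok, 2→ok, 3→ok, 4→ok, 6→ok, 7→ok.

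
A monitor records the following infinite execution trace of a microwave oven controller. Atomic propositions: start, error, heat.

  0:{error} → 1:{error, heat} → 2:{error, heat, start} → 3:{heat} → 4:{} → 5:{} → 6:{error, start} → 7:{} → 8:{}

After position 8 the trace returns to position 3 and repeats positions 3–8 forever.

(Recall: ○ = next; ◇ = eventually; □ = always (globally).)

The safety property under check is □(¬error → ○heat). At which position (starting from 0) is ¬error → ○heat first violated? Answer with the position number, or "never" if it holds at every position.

3

Check ¬error → ○heat at each position in order: 0 ✓, 1 ✓, 2 ✓.
At position 3 the labels are {heat} and the next position 4 has {}, so ¬error → ○heat is false there. This is the first violation.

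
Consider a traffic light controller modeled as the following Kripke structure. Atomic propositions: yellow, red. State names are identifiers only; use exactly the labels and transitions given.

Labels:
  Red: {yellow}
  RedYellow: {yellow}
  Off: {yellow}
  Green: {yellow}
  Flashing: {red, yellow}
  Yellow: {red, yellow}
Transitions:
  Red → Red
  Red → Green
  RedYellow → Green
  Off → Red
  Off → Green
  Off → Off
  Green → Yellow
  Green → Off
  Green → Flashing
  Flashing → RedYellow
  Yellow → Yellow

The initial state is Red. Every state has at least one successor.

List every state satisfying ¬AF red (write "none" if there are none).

States satisfying red: {Flashing, Yellow}.
States satisfying AF red: {Flashing, Yellow}.
States satisfying ¬AF red: {Red, RedYellow, Off, Green}.

{Red, RedYellow, Off, Green}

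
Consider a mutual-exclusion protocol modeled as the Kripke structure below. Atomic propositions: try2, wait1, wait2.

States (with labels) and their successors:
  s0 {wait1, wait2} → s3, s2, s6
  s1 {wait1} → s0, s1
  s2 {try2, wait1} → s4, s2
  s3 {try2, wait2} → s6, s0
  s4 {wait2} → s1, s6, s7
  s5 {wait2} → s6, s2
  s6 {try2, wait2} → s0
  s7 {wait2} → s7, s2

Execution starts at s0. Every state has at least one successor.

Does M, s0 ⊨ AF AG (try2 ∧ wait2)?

States satisfying AG (try2 ∧ wait2): ∅.
States satisfying AF AG (try2 ∧ wait2): ∅.
There is a path from s0 along which AG (try2 ∧ wait2) never holds.
s0 ∉ Sat(AF AG (try2 ∧ wait2)).

Does not hold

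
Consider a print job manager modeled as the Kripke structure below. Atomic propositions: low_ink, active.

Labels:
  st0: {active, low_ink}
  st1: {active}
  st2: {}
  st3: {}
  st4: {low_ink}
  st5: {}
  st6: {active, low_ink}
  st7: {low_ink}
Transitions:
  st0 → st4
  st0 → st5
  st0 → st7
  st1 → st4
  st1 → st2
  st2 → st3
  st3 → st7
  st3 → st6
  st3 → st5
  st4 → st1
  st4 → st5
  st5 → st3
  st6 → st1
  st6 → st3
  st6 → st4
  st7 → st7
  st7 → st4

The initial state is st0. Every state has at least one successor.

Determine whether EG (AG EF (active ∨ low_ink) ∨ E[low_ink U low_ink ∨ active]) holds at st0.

States satisfying EG (AG EF (active ∨ low_ink) ∨ E[low_ink U low_ink ∨ active]): {st0, st1, st2, st3, st4, st5, st6, st7}.
st0 ∈ Sat(EG (AG EF (active ∨ low_ink) ∨ E[low_ink U low_ink ∨ active])).

Yes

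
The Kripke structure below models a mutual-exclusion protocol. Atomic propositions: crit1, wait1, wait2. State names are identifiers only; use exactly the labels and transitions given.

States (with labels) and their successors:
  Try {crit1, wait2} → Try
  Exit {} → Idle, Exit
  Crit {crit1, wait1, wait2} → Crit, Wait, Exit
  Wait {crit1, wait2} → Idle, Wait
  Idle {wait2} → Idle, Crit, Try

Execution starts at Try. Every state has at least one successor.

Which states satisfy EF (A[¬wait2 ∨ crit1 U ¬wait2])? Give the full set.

States satisfying A[¬wait2 ∨ crit1 U ¬wait2]: {Exit}.
States satisfying EF (A[¬wait2 ∨ crit1 U ¬wait2]): {Exit, Crit, Wait, Idle}.

{Exit, Crit, Wait, Idle}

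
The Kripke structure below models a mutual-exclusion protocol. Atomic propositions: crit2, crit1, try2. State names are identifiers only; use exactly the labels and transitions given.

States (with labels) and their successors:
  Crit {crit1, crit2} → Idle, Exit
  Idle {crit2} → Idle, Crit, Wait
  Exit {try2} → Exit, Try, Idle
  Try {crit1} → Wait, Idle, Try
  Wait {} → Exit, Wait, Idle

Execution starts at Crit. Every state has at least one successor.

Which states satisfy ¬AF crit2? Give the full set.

States satisfying crit2: {Crit, Idle}.
States satisfying AF crit2: {Crit, Idle}.
States satisfying ¬AF crit2: {Exit, Try, Wait}.

{Exit, Try, Wait}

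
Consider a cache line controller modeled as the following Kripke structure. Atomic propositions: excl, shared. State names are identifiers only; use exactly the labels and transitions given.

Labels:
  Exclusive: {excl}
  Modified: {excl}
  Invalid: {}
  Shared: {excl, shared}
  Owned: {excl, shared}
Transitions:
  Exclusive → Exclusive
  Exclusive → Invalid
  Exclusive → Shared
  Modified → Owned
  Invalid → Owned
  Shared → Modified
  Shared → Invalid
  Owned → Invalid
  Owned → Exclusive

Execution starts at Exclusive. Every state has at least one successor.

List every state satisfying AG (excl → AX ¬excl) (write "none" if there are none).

none

States satisfying excl → AX ¬excl: {Invalid}.
States satisfying AG (excl → AX ¬excl): ∅.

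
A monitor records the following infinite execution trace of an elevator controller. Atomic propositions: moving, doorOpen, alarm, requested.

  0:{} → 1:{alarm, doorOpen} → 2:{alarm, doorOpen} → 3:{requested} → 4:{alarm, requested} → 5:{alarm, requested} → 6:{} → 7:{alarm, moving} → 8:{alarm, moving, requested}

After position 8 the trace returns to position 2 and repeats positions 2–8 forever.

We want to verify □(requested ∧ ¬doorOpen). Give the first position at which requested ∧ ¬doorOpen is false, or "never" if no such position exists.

0

At position 0 the labels are {}, so requested ∧ ¬doorOpen is false there. This is the first violation.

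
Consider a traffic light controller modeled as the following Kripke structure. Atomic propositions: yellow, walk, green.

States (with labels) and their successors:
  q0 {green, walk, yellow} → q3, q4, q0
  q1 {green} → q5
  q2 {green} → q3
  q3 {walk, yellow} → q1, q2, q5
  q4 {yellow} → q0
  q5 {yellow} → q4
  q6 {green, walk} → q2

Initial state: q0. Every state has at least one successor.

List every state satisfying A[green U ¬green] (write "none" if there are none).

States satisfying green: {q0, q1, q2, q6}.
States satisfying ¬green: {q3, q4, q5}.
States satisfying A[green U ¬green]: {q1, q2, q3, q4, q5, q6}.

{q1, q2, q3, q4, q5, q6}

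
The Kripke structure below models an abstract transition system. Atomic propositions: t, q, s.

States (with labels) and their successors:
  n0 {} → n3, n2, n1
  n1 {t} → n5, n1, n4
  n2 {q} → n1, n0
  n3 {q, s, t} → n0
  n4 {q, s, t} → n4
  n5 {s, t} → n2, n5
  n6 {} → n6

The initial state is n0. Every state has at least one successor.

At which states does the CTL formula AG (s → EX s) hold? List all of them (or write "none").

States satisfying s → EX s: {n0, n1, n2, n4, n5, n6}.
States satisfying AG (s → EX s): {n4, n6}.

{n4, n6}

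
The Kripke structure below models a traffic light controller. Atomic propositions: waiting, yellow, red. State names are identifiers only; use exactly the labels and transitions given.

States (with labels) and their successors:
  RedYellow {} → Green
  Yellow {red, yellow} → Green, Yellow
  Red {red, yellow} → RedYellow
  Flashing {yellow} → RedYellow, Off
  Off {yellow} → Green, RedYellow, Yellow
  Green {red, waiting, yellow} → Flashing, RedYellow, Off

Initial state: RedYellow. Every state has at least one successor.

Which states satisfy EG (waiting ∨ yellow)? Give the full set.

States satisfying waiting ∨ yellow: {Yellow, Red, Flashing, Off, Green}.
States satisfying EG (waiting ∨ yellow): {Yellow, Flashing, Off, Green}.

{Yellow, Flashing, Off, Green}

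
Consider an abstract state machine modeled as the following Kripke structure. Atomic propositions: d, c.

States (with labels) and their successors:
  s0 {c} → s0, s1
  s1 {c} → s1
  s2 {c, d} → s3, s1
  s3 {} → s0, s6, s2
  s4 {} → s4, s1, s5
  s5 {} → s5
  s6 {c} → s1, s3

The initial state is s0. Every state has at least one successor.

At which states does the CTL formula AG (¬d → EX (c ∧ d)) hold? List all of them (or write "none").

none

States satisfying ¬d → EX (c ∧ d): {s2, s3}.
States satisfying AG (¬d → EX (c ∧ d)): ∅.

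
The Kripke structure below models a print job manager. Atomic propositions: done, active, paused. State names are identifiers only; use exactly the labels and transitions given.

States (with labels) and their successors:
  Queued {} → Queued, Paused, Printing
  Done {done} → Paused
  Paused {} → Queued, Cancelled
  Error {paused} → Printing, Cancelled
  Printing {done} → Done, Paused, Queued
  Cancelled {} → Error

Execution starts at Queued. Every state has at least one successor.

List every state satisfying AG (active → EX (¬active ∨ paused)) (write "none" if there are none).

States satisfying active → EX (¬active ∨ paused): {Queued, Done, Paused, Error, Printing, Cancelled}.
States satisfying AG (active → EX (¬active ∨ paused)): {Queued, Done, Paused, Error, Printing, Cancelled}.

{Queued, Done, Paused, Error, Printing, Cancelled}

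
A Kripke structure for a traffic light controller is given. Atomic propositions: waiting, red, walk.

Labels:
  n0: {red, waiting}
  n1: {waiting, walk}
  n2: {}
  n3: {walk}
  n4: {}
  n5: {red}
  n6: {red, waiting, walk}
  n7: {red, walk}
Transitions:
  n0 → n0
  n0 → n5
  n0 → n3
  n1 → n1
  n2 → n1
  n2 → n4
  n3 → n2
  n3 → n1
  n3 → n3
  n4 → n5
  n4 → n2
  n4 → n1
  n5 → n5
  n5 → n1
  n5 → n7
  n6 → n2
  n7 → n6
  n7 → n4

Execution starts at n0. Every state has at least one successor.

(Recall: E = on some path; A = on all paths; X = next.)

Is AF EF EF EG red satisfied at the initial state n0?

States satisfying EF EF EG red: {n0, n2, n3, n4, n5, n6, n7}.
States satisfying AF EF EF EG red: {n0, n2, n3, n4, n5, n6, n7}.
n0 ∈ Sat(AF EF EF EG red).

Satisfied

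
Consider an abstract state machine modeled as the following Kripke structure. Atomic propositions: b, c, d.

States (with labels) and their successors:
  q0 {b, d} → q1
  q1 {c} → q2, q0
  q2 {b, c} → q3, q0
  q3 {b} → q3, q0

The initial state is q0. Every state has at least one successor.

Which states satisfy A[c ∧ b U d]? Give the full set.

States satisfying c ∧ b: {q2}.
States satisfying d: {q0}.
States satisfying A[c ∧ b U d]: {q0}.

{q0}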